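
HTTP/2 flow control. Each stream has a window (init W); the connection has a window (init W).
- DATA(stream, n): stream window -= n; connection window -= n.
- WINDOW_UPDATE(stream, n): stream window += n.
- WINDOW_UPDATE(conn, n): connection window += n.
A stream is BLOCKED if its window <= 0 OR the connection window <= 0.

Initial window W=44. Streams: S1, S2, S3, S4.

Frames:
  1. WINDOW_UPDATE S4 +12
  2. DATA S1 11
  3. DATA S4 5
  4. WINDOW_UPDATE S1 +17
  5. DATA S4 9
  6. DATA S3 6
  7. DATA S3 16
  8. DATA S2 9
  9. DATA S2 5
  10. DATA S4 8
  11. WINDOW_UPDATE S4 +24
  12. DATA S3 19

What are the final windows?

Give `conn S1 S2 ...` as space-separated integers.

Op 1: conn=44 S1=44 S2=44 S3=44 S4=56 blocked=[]
Op 2: conn=33 S1=33 S2=44 S3=44 S4=56 blocked=[]
Op 3: conn=28 S1=33 S2=44 S3=44 S4=51 blocked=[]
Op 4: conn=28 S1=50 S2=44 S3=44 S4=51 blocked=[]
Op 5: conn=19 S1=50 S2=44 S3=44 S4=42 blocked=[]
Op 6: conn=13 S1=50 S2=44 S3=38 S4=42 blocked=[]
Op 7: conn=-3 S1=50 S2=44 S3=22 S4=42 blocked=[1, 2, 3, 4]
Op 8: conn=-12 S1=50 S2=35 S3=22 S4=42 blocked=[1, 2, 3, 4]
Op 9: conn=-17 S1=50 S2=30 S3=22 S4=42 blocked=[1, 2, 3, 4]
Op 10: conn=-25 S1=50 S2=30 S3=22 S4=34 blocked=[1, 2, 3, 4]
Op 11: conn=-25 S1=50 S2=30 S3=22 S4=58 blocked=[1, 2, 3, 4]
Op 12: conn=-44 S1=50 S2=30 S3=3 S4=58 blocked=[1, 2, 3, 4]

Answer: -44 50 30 3 58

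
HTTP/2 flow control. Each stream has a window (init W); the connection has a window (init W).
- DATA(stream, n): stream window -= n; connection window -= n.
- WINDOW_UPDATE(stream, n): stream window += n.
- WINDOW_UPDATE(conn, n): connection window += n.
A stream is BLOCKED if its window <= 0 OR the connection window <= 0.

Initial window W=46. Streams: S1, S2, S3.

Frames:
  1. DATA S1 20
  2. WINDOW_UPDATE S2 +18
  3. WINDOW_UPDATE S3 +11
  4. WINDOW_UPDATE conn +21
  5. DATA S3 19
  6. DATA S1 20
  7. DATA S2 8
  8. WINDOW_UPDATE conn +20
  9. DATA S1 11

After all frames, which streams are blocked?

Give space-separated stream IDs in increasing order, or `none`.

Answer: S1

Derivation:
Op 1: conn=26 S1=26 S2=46 S3=46 blocked=[]
Op 2: conn=26 S1=26 S2=64 S3=46 blocked=[]
Op 3: conn=26 S1=26 S2=64 S3=57 blocked=[]
Op 4: conn=47 S1=26 S2=64 S3=57 blocked=[]
Op 5: conn=28 S1=26 S2=64 S3=38 blocked=[]
Op 6: conn=8 S1=6 S2=64 S3=38 blocked=[]
Op 7: conn=0 S1=6 S2=56 S3=38 blocked=[1, 2, 3]
Op 8: conn=20 S1=6 S2=56 S3=38 blocked=[]
Op 9: conn=9 S1=-5 S2=56 S3=38 blocked=[1]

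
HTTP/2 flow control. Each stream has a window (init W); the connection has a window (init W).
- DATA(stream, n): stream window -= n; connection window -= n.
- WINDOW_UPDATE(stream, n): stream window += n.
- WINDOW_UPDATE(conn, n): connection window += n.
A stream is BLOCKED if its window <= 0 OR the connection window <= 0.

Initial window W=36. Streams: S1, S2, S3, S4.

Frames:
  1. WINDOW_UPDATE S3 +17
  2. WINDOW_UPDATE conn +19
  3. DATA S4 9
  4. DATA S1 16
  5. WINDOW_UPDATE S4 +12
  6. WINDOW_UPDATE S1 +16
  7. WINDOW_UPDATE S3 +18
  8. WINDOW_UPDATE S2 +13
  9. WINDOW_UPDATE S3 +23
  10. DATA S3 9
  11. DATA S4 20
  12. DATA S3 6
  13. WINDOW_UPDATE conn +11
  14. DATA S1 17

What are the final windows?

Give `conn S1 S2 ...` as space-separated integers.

Op 1: conn=36 S1=36 S2=36 S3=53 S4=36 blocked=[]
Op 2: conn=55 S1=36 S2=36 S3=53 S4=36 blocked=[]
Op 3: conn=46 S1=36 S2=36 S3=53 S4=27 blocked=[]
Op 4: conn=30 S1=20 S2=36 S3=53 S4=27 blocked=[]
Op 5: conn=30 S1=20 S2=36 S3=53 S4=39 blocked=[]
Op 6: conn=30 S1=36 S2=36 S3=53 S4=39 blocked=[]
Op 7: conn=30 S1=36 S2=36 S3=71 S4=39 blocked=[]
Op 8: conn=30 S1=36 S2=49 S3=71 S4=39 blocked=[]
Op 9: conn=30 S1=36 S2=49 S3=94 S4=39 blocked=[]
Op 10: conn=21 S1=36 S2=49 S3=85 S4=39 blocked=[]
Op 11: conn=1 S1=36 S2=49 S3=85 S4=19 blocked=[]
Op 12: conn=-5 S1=36 S2=49 S3=79 S4=19 blocked=[1, 2, 3, 4]
Op 13: conn=6 S1=36 S2=49 S3=79 S4=19 blocked=[]
Op 14: conn=-11 S1=19 S2=49 S3=79 S4=19 blocked=[1, 2, 3, 4]

Answer: -11 19 49 79 19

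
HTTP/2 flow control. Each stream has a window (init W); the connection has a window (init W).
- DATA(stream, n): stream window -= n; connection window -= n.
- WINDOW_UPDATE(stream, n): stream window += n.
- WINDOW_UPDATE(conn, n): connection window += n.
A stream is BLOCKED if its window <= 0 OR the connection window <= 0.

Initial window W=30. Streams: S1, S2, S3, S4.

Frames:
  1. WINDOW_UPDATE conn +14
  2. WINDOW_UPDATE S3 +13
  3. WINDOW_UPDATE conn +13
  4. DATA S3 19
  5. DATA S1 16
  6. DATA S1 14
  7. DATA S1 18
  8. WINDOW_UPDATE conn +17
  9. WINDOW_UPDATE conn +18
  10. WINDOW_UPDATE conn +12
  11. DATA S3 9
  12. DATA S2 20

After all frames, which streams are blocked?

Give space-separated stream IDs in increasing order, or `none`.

Op 1: conn=44 S1=30 S2=30 S3=30 S4=30 blocked=[]
Op 2: conn=44 S1=30 S2=30 S3=43 S4=30 blocked=[]
Op 3: conn=57 S1=30 S2=30 S3=43 S4=30 blocked=[]
Op 4: conn=38 S1=30 S2=30 S3=24 S4=30 blocked=[]
Op 5: conn=22 S1=14 S2=30 S3=24 S4=30 blocked=[]
Op 6: conn=8 S1=0 S2=30 S3=24 S4=30 blocked=[1]
Op 7: conn=-10 S1=-18 S2=30 S3=24 S4=30 blocked=[1, 2, 3, 4]
Op 8: conn=7 S1=-18 S2=30 S3=24 S4=30 blocked=[1]
Op 9: conn=25 S1=-18 S2=30 S3=24 S4=30 blocked=[1]
Op 10: conn=37 S1=-18 S2=30 S3=24 S4=30 blocked=[1]
Op 11: conn=28 S1=-18 S2=30 S3=15 S4=30 blocked=[1]
Op 12: conn=8 S1=-18 S2=10 S3=15 S4=30 blocked=[1]

Answer: S1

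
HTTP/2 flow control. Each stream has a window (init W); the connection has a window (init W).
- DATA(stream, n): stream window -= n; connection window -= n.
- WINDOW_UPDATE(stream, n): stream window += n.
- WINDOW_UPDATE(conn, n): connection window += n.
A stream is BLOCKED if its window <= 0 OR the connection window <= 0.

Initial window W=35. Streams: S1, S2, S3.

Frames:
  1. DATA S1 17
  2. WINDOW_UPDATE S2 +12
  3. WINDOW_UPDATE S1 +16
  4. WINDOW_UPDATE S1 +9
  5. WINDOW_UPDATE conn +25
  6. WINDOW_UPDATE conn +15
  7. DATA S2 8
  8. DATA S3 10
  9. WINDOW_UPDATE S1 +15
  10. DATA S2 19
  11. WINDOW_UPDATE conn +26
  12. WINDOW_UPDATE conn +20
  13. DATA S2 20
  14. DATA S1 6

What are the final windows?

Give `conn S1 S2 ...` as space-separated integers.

Op 1: conn=18 S1=18 S2=35 S3=35 blocked=[]
Op 2: conn=18 S1=18 S2=47 S3=35 blocked=[]
Op 3: conn=18 S1=34 S2=47 S3=35 blocked=[]
Op 4: conn=18 S1=43 S2=47 S3=35 blocked=[]
Op 5: conn=43 S1=43 S2=47 S3=35 blocked=[]
Op 6: conn=58 S1=43 S2=47 S3=35 blocked=[]
Op 7: conn=50 S1=43 S2=39 S3=35 blocked=[]
Op 8: conn=40 S1=43 S2=39 S3=25 blocked=[]
Op 9: conn=40 S1=58 S2=39 S3=25 blocked=[]
Op 10: conn=21 S1=58 S2=20 S3=25 blocked=[]
Op 11: conn=47 S1=58 S2=20 S3=25 blocked=[]
Op 12: conn=67 S1=58 S2=20 S3=25 blocked=[]
Op 13: conn=47 S1=58 S2=0 S3=25 blocked=[2]
Op 14: conn=41 S1=52 S2=0 S3=25 blocked=[2]

Answer: 41 52 0 25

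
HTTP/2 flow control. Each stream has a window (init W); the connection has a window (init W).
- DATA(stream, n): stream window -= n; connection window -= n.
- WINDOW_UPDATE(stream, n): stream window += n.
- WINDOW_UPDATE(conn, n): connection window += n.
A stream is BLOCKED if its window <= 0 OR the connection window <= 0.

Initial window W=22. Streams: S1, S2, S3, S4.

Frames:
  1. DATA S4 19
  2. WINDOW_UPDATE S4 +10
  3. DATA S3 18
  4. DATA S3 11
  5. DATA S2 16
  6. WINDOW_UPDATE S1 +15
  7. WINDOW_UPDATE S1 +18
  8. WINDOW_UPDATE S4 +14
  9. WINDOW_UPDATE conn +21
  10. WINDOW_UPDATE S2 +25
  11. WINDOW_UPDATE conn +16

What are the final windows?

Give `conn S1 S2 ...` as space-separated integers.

Op 1: conn=3 S1=22 S2=22 S3=22 S4=3 blocked=[]
Op 2: conn=3 S1=22 S2=22 S3=22 S4=13 blocked=[]
Op 3: conn=-15 S1=22 S2=22 S3=4 S4=13 blocked=[1, 2, 3, 4]
Op 4: conn=-26 S1=22 S2=22 S3=-7 S4=13 blocked=[1, 2, 3, 4]
Op 5: conn=-42 S1=22 S2=6 S3=-7 S4=13 blocked=[1, 2, 3, 4]
Op 6: conn=-42 S1=37 S2=6 S3=-7 S4=13 blocked=[1, 2, 3, 4]
Op 7: conn=-42 S1=55 S2=6 S3=-7 S4=13 blocked=[1, 2, 3, 4]
Op 8: conn=-42 S1=55 S2=6 S3=-7 S4=27 blocked=[1, 2, 3, 4]
Op 9: conn=-21 S1=55 S2=6 S3=-7 S4=27 blocked=[1, 2, 3, 4]
Op 10: conn=-21 S1=55 S2=31 S3=-7 S4=27 blocked=[1, 2, 3, 4]
Op 11: conn=-5 S1=55 S2=31 S3=-7 S4=27 blocked=[1, 2, 3, 4]

Answer: -5 55 31 -7 27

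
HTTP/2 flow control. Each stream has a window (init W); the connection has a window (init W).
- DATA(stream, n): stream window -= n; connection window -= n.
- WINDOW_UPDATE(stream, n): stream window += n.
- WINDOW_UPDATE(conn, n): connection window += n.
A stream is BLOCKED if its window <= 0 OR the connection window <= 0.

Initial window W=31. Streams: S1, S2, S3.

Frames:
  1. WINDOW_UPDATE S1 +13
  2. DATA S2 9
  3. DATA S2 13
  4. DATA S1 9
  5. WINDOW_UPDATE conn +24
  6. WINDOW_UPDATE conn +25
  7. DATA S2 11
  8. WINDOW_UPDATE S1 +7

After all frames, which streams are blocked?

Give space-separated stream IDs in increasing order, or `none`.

Answer: S2

Derivation:
Op 1: conn=31 S1=44 S2=31 S3=31 blocked=[]
Op 2: conn=22 S1=44 S2=22 S3=31 blocked=[]
Op 3: conn=9 S1=44 S2=9 S3=31 blocked=[]
Op 4: conn=0 S1=35 S2=9 S3=31 blocked=[1, 2, 3]
Op 5: conn=24 S1=35 S2=9 S3=31 blocked=[]
Op 6: conn=49 S1=35 S2=9 S3=31 blocked=[]
Op 7: conn=38 S1=35 S2=-2 S3=31 blocked=[2]
Op 8: conn=38 S1=42 S2=-2 S3=31 blocked=[2]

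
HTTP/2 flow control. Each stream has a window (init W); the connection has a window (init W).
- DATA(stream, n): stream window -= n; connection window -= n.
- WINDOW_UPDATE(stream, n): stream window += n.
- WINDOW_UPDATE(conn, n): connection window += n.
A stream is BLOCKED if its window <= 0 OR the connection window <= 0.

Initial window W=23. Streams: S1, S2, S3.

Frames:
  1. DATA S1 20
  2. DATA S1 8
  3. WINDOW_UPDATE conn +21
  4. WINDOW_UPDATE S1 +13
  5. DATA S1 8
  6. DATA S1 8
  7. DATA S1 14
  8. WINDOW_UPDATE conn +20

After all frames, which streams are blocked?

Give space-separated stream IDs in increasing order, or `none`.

Op 1: conn=3 S1=3 S2=23 S3=23 blocked=[]
Op 2: conn=-5 S1=-5 S2=23 S3=23 blocked=[1, 2, 3]
Op 3: conn=16 S1=-5 S2=23 S3=23 blocked=[1]
Op 4: conn=16 S1=8 S2=23 S3=23 blocked=[]
Op 5: conn=8 S1=0 S2=23 S3=23 blocked=[1]
Op 6: conn=0 S1=-8 S2=23 S3=23 blocked=[1, 2, 3]
Op 7: conn=-14 S1=-22 S2=23 S3=23 blocked=[1, 2, 3]
Op 8: conn=6 S1=-22 S2=23 S3=23 blocked=[1]

Answer: S1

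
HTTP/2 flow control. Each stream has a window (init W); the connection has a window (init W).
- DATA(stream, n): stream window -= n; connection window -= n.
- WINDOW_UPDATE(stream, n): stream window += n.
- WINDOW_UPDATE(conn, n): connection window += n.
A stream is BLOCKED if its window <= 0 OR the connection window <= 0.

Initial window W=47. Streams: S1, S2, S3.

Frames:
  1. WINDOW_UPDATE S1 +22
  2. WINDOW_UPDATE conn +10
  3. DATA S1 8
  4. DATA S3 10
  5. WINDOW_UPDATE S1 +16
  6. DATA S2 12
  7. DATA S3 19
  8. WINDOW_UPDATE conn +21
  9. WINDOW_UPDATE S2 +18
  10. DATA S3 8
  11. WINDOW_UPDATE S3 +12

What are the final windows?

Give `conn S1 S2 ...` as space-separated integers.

Op 1: conn=47 S1=69 S2=47 S3=47 blocked=[]
Op 2: conn=57 S1=69 S2=47 S3=47 blocked=[]
Op 3: conn=49 S1=61 S2=47 S3=47 blocked=[]
Op 4: conn=39 S1=61 S2=47 S3=37 blocked=[]
Op 5: conn=39 S1=77 S2=47 S3=37 blocked=[]
Op 6: conn=27 S1=77 S2=35 S3=37 blocked=[]
Op 7: conn=8 S1=77 S2=35 S3=18 blocked=[]
Op 8: conn=29 S1=77 S2=35 S3=18 blocked=[]
Op 9: conn=29 S1=77 S2=53 S3=18 blocked=[]
Op 10: conn=21 S1=77 S2=53 S3=10 blocked=[]
Op 11: conn=21 S1=77 S2=53 S3=22 blocked=[]

Answer: 21 77 53 22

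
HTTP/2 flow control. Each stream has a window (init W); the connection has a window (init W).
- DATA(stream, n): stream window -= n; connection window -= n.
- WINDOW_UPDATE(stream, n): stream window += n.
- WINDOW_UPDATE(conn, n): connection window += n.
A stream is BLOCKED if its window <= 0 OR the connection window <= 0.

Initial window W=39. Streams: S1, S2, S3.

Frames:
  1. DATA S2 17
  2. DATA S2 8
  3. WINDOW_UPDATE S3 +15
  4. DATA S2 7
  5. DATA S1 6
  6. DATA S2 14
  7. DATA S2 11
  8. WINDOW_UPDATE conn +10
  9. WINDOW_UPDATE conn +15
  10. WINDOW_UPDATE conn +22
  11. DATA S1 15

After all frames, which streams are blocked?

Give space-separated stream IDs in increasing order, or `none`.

Op 1: conn=22 S1=39 S2=22 S3=39 blocked=[]
Op 2: conn=14 S1=39 S2=14 S3=39 blocked=[]
Op 3: conn=14 S1=39 S2=14 S3=54 blocked=[]
Op 4: conn=7 S1=39 S2=7 S3=54 blocked=[]
Op 5: conn=1 S1=33 S2=7 S3=54 blocked=[]
Op 6: conn=-13 S1=33 S2=-7 S3=54 blocked=[1, 2, 3]
Op 7: conn=-24 S1=33 S2=-18 S3=54 blocked=[1, 2, 3]
Op 8: conn=-14 S1=33 S2=-18 S3=54 blocked=[1, 2, 3]
Op 9: conn=1 S1=33 S2=-18 S3=54 blocked=[2]
Op 10: conn=23 S1=33 S2=-18 S3=54 blocked=[2]
Op 11: conn=8 S1=18 S2=-18 S3=54 blocked=[2]

Answer: S2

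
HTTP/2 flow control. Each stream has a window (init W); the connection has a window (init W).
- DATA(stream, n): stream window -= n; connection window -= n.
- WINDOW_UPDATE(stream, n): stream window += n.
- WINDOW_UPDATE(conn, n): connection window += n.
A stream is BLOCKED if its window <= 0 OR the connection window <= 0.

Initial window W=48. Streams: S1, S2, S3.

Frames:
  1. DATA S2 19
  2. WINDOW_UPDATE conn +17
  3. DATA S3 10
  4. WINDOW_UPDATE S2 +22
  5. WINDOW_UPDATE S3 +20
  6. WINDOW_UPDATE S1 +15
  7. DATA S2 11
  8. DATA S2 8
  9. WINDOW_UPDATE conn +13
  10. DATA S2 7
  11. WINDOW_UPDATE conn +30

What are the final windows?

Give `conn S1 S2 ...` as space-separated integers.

Answer: 53 63 25 58

Derivation:
Op 1: conn=29 S1=48 S2=29 S3=48 blocked=[]
Op 2: conn=46 S1=48 S2=29 S3=48 blocked=[]
Op 3: conn=36 S1=48 S2=29 S3=38 blocked=[]
Op 4: conn=36 S1=48 S2=51 S3=38 blocked=[]
Op 5: conn=36 S1=48 S2=51 S3=58 blocked=[]
Op 6: conn=36 S1=63 S2=51 S3=58 blocked=[]
Op 7: conn=25 S1=63 S2=40 S3=58 blocked=[]
Op 8: conn=17 S1=63 S2=32 S3=58 blocked=[]
Op 9: conn=30 S1=63 S2=32 S3=58 blocked=[]
Op 10: conn=23 S1=63 S2=25 S3=58 blocked=[]
Op 11: conn=53 S1=63 S2=25 S3=58 blocked=[]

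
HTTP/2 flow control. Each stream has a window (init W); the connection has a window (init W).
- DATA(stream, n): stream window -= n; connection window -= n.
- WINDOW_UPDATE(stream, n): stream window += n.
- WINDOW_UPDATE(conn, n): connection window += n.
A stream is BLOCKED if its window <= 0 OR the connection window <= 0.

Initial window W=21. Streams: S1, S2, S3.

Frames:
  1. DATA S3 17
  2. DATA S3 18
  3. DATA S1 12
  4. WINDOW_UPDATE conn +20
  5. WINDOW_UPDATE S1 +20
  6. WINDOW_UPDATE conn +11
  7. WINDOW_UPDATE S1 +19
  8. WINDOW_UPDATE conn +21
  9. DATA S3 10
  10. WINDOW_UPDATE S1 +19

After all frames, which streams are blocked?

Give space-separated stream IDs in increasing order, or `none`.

Answer: S3

Derivation:
Op 1: conn=4 S1=21 S2=21 S3=4 blocked=[]
Op 2: conn=-14 S1=21 S2=21 S3=-14 blocked=[1, 2, 3]
Op 3: conn=-26 S1=9 S2=21 S3=-14 blocked=[1, 2, 3]
Op 4: conn=-6 S1=9 S2=21 S3=-14 blocked=[1, 2, 3]
Op 5: conn=-6 S1=29 S2=21 S3=-14 blocked=[1, 2, 3]
Op 6: conn=5 S1=29 S2=21 S3=-14 blocked=[3]
Op 7: conn=5 S1=48 S2=21 S3=-14 blocked=[3]
Op 8: conn=26 S1=48 S2=21 S3=-14 blocked=[3]
Op 9: conn=16 S1=48 S2=21 S3=-24 blocked=[3]
Op 10: conn=16 S1=67 S2=21 S3=-24 blocked=[3]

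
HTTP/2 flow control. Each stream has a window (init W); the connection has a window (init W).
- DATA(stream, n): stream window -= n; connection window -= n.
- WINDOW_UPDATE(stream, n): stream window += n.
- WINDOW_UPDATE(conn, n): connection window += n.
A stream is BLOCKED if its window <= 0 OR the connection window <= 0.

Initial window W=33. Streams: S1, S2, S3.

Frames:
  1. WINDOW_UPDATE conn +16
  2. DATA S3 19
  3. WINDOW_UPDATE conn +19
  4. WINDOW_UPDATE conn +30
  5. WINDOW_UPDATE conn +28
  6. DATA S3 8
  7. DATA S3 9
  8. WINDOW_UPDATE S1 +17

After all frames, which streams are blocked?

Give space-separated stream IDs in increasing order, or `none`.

Op 1: conn=49 S1=33 S2=33 S3=33 blocked=[]
Op 2: conn=30 S1=33 S2=33 S3=14 blocked=[]
Op 3: conn=49 S1=33 S2=33 S3=14 blocked=[]
Op 4: conn=79 S1=33 S2=33 S3=14 blocked=[]
Op 5: conn=107 S1=33 S2=33 S3=14 blocked=[]
Op 6: conn=99 S1=33 S2=33 S3=6 blocked=[]
Op 7: conn=90 S1=33 S2=33 S3=-3 blocked=[3]
Op 8: conn=90 S1=50 S2=33 S3=-3 blocked=[3]

Answer: S3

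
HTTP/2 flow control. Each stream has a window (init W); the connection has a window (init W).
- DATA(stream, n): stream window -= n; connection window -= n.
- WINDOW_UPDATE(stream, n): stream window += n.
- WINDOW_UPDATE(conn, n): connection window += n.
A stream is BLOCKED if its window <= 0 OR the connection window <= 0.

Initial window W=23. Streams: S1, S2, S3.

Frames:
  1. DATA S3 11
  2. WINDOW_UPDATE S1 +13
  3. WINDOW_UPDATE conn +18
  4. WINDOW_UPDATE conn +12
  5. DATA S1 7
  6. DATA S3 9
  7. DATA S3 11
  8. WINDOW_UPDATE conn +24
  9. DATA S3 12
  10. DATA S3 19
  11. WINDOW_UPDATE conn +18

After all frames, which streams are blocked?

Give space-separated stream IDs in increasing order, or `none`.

Answer: S3

Derivation:
Op 1: conn=12 S1=23 S2=23 S3=12 blocked=[]
Op 2: conn=12 S1=36 S2=23 S3=12 blocked=[]
Op 3: conn=30 S1=36 S2=23 S3=12 blocked=[]
Op 4: conn=42 S1=36 S2=23 S3=12 blocked=[]
Op 5: conn=35 S1=29 S2=23 S3=12 blocked=[]
Op 6: conn=26 S1=29 S2=23 S3=3 blocked=[]
Op 7: conn=15 S1=29 S2=23 S3=-8 blocked=[3]
Op 8: conn=39 S1=29 S2=23 S3=-8 blocked=[3]
Op 9: conn=27 S1=29 S2=23 S3=-20 blocked=[3]
Op 10: conn=8 S1=29 S2=23 S3=-39 blocked=[3]
Op 11: conn=26 S1=29 S2=23 S3=-39 blocked=[3]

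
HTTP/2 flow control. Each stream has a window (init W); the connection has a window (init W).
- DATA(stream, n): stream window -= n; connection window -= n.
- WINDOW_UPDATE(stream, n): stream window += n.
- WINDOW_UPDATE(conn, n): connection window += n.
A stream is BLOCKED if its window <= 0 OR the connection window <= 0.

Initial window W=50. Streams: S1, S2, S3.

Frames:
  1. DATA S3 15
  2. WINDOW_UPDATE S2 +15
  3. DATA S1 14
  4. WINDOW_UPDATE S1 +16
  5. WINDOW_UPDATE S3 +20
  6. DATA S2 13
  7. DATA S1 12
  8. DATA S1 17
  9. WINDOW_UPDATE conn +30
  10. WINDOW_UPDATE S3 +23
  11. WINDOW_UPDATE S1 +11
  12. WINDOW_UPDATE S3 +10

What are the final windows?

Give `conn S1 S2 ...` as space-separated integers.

Answer: 9 34 52 88

Derivation:
Op 1: conn=35 S1=50 S2=50 S3=35 blocked=[]
Op 2: conn=35 S1=50 S2=65 S3=35 blocked=[]
Op 3: conn=21 S1=36 S2=65 S3=35 blocked=[]
Op 4: conn=21 S1=52 S2=65 S3=35 blocked=[]
Op 5: conn=21 S1=52 S2=65 S3=55 blocked=[]
Op 6: conn=8 S1=52 S2=52 S3=55 blocked=[]
Op 7: conn=-4 S1=40 S2=52 S3=55 blocked=[1, 2, 3]
Op 8: conn=-21 S1=23 S2=52 S3=55 blocked=[1, 2, 3]
Op 9: conn=9 S1=23 S2=52 S3=55 blocked=[]
Op 10: conn=9 S1=23 S2=52 S3=78 blocked=[]
Op 11: conn=9 S1=34 S2=52 S3=78 blocked=[]
Op 12: conn=9 S1=34 S2=52 S3=88 blocked=[]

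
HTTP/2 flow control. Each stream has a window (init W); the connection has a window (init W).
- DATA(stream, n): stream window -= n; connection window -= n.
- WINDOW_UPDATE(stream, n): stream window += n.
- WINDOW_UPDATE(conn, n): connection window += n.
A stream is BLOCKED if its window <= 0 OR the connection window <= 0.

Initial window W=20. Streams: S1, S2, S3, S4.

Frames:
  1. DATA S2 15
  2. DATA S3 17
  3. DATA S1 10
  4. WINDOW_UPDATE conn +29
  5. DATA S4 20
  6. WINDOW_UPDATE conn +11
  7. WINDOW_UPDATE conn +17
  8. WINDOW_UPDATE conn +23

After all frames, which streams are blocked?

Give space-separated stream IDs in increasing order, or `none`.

Answer: S4

Derivation:
Op 1: conn=5 S1=20 S2=5 S3=20 S4=20 blocked=[]
Op 2: conn=-12 S1=20 S2=5 S3=3 S4=20 blocked=[1, 2, 3, 4]
Op 3: conn=-22 S1=10 S2=5 S3=3 S4=20 blocked=[1, 2, 3, 4]
Op 4: conn=7 S1=10 S2=5 S3=3 S4=20 blocked=[]
Op 5: conn=-13 S1=10 S2=5 S3=3 S4=0 blocked=[1, 2, 3, 4]
Op 6: conn=-2 S1=10 S2=5 S3=3 S4=0 blocked=[1, 2, 3, 4]
Op 7: conn=15 S1=10 S2=5 S3=3 S4=0 blocked=[4]
Op 8: conn=38 S1=10 S2=5 S3=3 S4=0 blocked=[4]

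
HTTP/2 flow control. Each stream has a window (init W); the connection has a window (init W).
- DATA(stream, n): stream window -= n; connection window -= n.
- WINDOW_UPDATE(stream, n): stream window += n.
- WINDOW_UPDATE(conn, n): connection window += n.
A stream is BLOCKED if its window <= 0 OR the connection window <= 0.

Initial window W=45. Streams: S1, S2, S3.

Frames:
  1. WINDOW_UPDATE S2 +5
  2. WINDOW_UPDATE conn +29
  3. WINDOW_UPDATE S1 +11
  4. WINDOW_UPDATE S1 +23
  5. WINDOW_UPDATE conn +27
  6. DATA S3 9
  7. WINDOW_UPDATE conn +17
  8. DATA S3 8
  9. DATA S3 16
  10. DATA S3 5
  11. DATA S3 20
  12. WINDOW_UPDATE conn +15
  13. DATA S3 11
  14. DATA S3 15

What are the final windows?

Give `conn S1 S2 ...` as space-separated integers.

Answer: 49 79 50 -39

Derivation:
Op 1: conn=45 S1=45 S2=50 S3=45 blocked=[]
Op 2: conn=74 S1=45 S2=50 S3=45 blocked=[]
Op 3: conn=74 S1=56 S2=50 S3=45 blocked=[]
Op 4: conn=74 S1=79 S2=50 S3=45 blocked=[]
Op 5: conn=101 S1=79 S2=50 S3=45 blocked=[]
Op 6: conn=92 S1=79 S2=50 S3=36 blocked=[]
Op 7: conn=109 S1=79 S2=50 S3=36 blocked=[]
Op 8: conn=101 S1=79 S2=50 S3=28 blocked=[]
Op 9: conn=85 S1=79 S2=50 S3=12 blocked=[]
Op 10: conn=80 S1=79 S2=50 S3=7 blocked=[]
Op 11: conn=60 S1=79 S2=50 S3=-13 blocked=[3]
Op 12: conn=75 S1=79 S2=50 S3=-13 blocked=[3]
Op 13: conn=64 S1=79 S2=50 S3=-24 blocked=[3]
Op 14: conn=49 S1=79 S2=50 S3=-39 blocked=[3]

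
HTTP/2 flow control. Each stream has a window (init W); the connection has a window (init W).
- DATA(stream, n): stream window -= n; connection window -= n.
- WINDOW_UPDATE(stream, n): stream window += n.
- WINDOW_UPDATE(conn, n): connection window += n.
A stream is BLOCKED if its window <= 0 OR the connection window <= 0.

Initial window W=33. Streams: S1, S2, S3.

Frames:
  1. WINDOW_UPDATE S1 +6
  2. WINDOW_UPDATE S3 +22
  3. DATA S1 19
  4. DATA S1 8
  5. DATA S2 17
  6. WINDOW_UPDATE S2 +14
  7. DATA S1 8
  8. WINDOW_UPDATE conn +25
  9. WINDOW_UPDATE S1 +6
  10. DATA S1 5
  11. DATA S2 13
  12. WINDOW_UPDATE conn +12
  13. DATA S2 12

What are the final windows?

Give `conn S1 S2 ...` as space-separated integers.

Answer: -12 5 5 55

Derivation:
Op 1: conn=33 S1=39 S2=33 S3=33 blocked=[]
Op 2: conn=33 S1=39 S2=33 S3=55 blocked=[]
Op 3: conn=14 S1=20 S2=33 S3=55 blocked=[]
Op 4: conn=6 S1=12 S2=33 S3=55 blocked=[]
Op 5: conn=-11 S1=12 S2=16 S3=55 blocked=[1, 2, 3]
Op 6: conn=-11 S1=12 S2=30 S3=55 blocked=[1, 2, 3]
Op 7: conn=-19 S1=4 S2=30 S3=55 blocked=[1, 2, 3]
Op 8: conn=6 S1=4 S2=30 S3=55 blocked=[]
Op 9: conn=6 S1=10 S2=30 S3=55 blocked=[]
Op 10: conn=1 S1=5 S2=30 S3=55 blocked=[]
Op 11: conn=-12 S1=5 S2=17 S3=55 blocked=[1, 2, 3]
Op 12: conn=0 S1=5 S2=17 S3=55 blocked=[1, 2, 3]
Op 13: conn=-12 S1=5 S2=5 S3=55 blocked=[1, 2, 3]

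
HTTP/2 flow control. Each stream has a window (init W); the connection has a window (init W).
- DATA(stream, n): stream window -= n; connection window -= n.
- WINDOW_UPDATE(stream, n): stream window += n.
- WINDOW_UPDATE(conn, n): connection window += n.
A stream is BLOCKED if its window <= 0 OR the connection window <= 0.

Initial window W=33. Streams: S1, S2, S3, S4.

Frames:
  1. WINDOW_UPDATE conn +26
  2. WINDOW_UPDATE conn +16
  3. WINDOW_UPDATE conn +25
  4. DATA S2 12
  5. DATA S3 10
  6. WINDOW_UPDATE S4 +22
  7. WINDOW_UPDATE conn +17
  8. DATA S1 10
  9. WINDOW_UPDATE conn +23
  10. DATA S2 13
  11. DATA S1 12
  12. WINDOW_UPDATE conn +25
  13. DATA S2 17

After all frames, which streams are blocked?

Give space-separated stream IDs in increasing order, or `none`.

Answer: S2

Derivation:
Op 1: conn=59 S1=33 S2=33 S3=33 S4=33 blocked=[]
Op 2: conn=75 S1=33 S2=33 S3=33 S4=33 blocked=[]
Op 3: conn=100 S1=33 S2=33 S3=33 S4=33 blocked=[]
Op 4: conn=88 S1=33 S2=21 S3=33 S4=33 blocked=[]
Op 5: conn=78 S1=33 S2=21 S3=23 S4=33 blocked=[]
Op 6: conn=78 S1=33 S2=21 S3=23 S4=55 blocked=[]
Op 7: conn=95 S1=33 S2=21 S3=23 S4=55 blocked=[]
Op 8: conn=85 S1=23 S2=21 S3=23 S4=55 blocked=[]
Op 9: conn=108 S1=23 S2=21 S3=23 S4=55 blocked=[]
Op 10: conn=95 S1=23 S2=8 S3=23 S4=55 blocked=[]
Op 11: conn=83 S1=11 S2=8 S3=23 S4=55 blocked=[]
Op 12: conn=108 S1=11 S2=8 S3=23 S4=55 blocked=[]
Op 13: conn=91 S1=11 S2=-9 S3=23 S4=55 blocked=[2]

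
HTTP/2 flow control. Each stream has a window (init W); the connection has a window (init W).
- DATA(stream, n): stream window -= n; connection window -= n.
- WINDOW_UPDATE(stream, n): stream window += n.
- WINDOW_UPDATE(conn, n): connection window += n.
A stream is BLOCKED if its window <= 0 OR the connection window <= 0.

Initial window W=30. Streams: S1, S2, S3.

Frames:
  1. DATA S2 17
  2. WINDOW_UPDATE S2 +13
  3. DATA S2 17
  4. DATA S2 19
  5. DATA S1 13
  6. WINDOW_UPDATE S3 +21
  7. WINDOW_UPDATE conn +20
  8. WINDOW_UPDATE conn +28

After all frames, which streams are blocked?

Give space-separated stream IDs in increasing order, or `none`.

Op 1: conn=13 S1=30 S2=13 S3=30 blocked=[]
Op 2: conn=13 S1=30 S2=26 S3=30 blocked=[]
Op 3: conn=-4 S1=30 S2=9 S3=30 blocked=[1, 2, 3]
Op 4: conn=-23 S1=30 S2=-10 S3=30 blocked=[1, 2, 3]
Op 5: conn=-36 S1=17 S2=-10 S3=30 blocked=[1, 2, 3]
Op 6: conn=-36 S1=17 S2=-10 S3=51 blocked=[1, 2, 3]
Op 7: conn=-16 S1=17 S2=-10 S3=51 blocked=[1, 2, 3]
Op 8: conn=12 S1=17 S2=-10 S3=51 blocked=[2]

Answer: S2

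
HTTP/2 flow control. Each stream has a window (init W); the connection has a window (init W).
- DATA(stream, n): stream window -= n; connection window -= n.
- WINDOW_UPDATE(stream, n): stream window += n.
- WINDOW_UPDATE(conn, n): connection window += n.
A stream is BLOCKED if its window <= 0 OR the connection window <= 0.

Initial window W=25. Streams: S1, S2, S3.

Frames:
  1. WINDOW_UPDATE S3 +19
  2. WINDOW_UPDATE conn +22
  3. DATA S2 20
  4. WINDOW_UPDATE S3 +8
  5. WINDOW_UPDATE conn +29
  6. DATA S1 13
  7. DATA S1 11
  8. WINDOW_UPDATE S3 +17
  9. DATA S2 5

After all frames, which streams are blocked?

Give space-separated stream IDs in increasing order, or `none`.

Op 1: conn=25 S1=25 S2=25 S3=44 blocked=[]
Op 2: conn=47 S1=25 S2=25 S3=44 blocked=[]
Op 3: conn=27 S1=25 S2=5 S3=44 blocked=[]
Op 4: conn=27 S1=25 S2=5 S3=52 blocked=[]
Op 5: conn=56 S1=25 S2=5 S3=52 blocked=[]
Op 6: conn=43 S1=12 S2=5 S3=52 blocked=[]
Op 7: conn=32 S1=1 S2=5 S3=52 blocked=[]
Op 8: conn=32 S1=1 S2=5 S3=69 blocked=[]
Op 9: conn=27 S1=1 S2=0 S3=69 blocked=[2]

Answer: S2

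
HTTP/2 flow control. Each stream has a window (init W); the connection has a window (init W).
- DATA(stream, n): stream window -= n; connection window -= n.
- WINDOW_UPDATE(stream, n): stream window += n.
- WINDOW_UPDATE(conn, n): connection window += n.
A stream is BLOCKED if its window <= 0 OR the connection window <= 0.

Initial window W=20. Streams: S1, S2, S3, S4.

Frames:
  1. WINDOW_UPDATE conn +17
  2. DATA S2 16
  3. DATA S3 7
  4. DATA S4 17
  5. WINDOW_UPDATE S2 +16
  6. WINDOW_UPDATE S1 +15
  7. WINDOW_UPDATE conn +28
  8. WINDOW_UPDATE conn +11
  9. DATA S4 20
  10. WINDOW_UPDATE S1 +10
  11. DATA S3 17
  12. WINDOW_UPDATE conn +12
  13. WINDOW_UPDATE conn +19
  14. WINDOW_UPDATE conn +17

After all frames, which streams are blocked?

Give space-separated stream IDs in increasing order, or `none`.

Op 1: conn=37 S1=20 S2=20 S3=20 S4=20 blocked=[]
Op 2: conn=21 S1=20 S2=4 S3=20 S4=20 blocked=[]
Op 3: conn=14 S1=20 S2=4 S3=13 S4=20 blocked=[]
Op 4: conn=-3 S1=20 S2=4 S3=13 S4=3 blocked=[1, 2, 3, 4]
Op 5: conn=-3 S1=20 S2=20 S3=13 S4=3 blocked=[1, 2, 3, 4]
Op 6: conn=-3 S1=35 S2=20 S3=13 S4=3 blocked=[1, 2, 3, 4]
Op 7: conn=25 S1=35 S2=20 S3=13 S4=3 blocked=[]
Op 8: conn=36 S1=35 S2=20 S3=13 S4=3 blocked=[]
Op 9: conn=16 S1=35 S2=20 S3=13 S4=-17 blocked=[4]
Op 10: conn=16 S1=45 S2=20 S3=13 S4=-17 blocked=[4]
Op 11: conn=-1 S1=45 S2=20 S3=-4 S4=-17 blocked=[1, 2, 3, 4]
Op 12: conn=11 S1=45 S2=20 S3=-4 S4=-17 blocked=[3, 4]
Op 13: conn=30 S1=45 S2=20 S3=-4 S4=-17 blocked=[3, 4]
Op 14: conn=47 S1=45 S2=20 S3=-4 S4=-17 blocked=[3, 4]

Answer: S3 S4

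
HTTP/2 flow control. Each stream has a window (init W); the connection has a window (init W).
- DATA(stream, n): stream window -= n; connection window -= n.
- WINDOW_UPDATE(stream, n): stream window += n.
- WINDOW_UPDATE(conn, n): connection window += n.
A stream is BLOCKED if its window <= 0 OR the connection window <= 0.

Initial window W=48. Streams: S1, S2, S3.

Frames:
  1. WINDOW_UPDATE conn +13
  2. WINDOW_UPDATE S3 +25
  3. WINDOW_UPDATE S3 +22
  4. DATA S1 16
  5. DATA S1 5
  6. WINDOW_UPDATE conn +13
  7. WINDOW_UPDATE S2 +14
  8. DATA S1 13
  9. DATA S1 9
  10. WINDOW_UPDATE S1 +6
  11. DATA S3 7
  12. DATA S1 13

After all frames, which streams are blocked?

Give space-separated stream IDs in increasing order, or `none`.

Op 1: conn=61 S1=48 S2=48 S3=48 blocked=[]
Op 2: conn=61 S1=48 S2=48 S3=73 blocked=[]
Op 3: conn=61 S1=48 S2=48 S3=95 blocked=[]
Op 4: conn=45 S1=32 S2=48 S3=95 blocked=[]
Op 5: conn=40 S1=27 S2=48 S3=95 blocked=[]
Op 6: conn=53 S1=27 S2=48 S3=95 blocked=[]
Op 7: conn=53 S1=27 S2=62 S3=95 blocked=[]
Op 8: conn=40 S1=14 S2=62 S3=95 blocked=[]
Op 9: conn=31 S1=5 S2=62 S3=95 blocked=[]
Op 10: conn=31 S1=11 S2=62 S3=95 blocked=[]
Op 11: conn=24 S1=11 S2=62 S3=88 blocked=[]
Op 12: conn=11 S1=-2 S2=62 S3=88 blocked=[1]

Answer: S1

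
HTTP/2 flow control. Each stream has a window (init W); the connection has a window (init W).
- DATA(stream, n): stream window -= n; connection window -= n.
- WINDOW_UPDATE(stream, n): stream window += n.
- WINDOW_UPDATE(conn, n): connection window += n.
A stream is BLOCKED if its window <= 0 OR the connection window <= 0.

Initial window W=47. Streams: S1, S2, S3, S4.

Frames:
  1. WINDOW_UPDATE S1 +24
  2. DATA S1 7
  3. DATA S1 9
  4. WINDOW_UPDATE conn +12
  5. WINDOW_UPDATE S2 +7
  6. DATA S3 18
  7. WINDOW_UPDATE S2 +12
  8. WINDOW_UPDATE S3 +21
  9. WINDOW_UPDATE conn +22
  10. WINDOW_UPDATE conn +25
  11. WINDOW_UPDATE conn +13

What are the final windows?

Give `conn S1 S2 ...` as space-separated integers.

Answer: 85 55 66 50 47

Derivation:
Op 1: conn=47 S1=71 S2=47 S3=47 S4=47 blocked=[]
Op 2: conn=40 S1=64 S2=47 S3=47 S4=47 blocked=[]
Op 3: conn=31 S1=55 S2=47 S3=47 S4=47 blocked=[]
Op 4: conn=43 S1=55 S2=47 S3=47 S4=47 blocked=[]
Op 5: conn=43 S1=55 S2=54 S3=47 S4=47 blocked=[]
Op 6: conn=25 S1=55 S2=54 S3=29 S4=47 blocked=[]
Op 7: conn=25 S1=55 S2=66 S3=29 S4=47 blocked=[]
Op 8: conn=25 S1=55 S2=66 S3=50 S4=47 blocked=[]
Op 9: conn=47 S1=55 S2=66 S3=50 S4=47 blocked=[]
Op 10: conn=72 S1=55 S2=66 S3=50 S4=47 blocked=[]
Op 11: conn=85 S1=55 S2=66 S3=50 S4=47 blocked=[]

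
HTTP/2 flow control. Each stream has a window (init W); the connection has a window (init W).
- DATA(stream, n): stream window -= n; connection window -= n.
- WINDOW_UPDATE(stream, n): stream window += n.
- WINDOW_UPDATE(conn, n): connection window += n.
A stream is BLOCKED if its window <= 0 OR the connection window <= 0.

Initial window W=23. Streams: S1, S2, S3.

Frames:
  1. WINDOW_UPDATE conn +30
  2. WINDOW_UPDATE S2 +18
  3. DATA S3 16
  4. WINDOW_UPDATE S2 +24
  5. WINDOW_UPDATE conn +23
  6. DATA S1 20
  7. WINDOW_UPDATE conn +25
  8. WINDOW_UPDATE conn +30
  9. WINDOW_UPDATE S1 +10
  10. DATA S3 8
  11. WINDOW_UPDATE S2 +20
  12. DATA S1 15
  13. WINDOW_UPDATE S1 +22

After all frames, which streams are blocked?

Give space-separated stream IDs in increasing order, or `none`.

Op 1: conn=53 S1=23 S2=23 S3=23 blocked=[]
Op 2: conn=53 S1=23 S2=41 S3=23 blocked=[]
Op 3: conn=37 S1=23 S2=41 S3=7 blocked=[]
Op 4: conn=37 S1=23 S2=65 S3=7 blocked=[]
Op 5: conn=60 S1=23 S2=65 S3=7 blocked=[]
Op 6: conn=40 S1=3 S2=65 S3=7 blocked=[]
Op 7: conn=65 S1=3 S2=65 S3=7 blocked=[]
Op 8: conn=95 S1=3 S2=65 S3=7 blocked=[]
Op 9: conn=95 S1=13 S2=65 S3=7 blocked=[]
Op 10: conn=87 S1=13 S2=65 S3=-1 blocked=[3]
Op 11: conn=87 S1=13 S2=85 S3=-1 blocked=[3]
Op 12: conn=72 S1=-2 S2=85 S3=-1 blocked=[1, 3]
Op 13: conn=72 S1=20 S2=85 S3=-1 blocked=[3]

Answer: S3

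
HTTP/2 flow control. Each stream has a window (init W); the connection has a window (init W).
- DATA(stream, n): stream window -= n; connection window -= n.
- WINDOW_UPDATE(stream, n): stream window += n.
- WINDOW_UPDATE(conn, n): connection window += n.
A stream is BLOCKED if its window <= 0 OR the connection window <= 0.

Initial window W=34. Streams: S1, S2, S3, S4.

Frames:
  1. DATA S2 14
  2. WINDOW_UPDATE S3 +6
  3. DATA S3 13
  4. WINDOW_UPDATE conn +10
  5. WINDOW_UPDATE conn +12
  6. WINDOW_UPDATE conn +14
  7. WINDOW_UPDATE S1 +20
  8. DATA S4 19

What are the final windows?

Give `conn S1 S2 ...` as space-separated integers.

Answer: 24 54 20 27 15

Derivation:
Op 1: conn=20 S1=34 S2=20 S3=34 S4=34 blocked=[]
Op 2: conn=20 S1=34 S2=20 S3=40 S4=34 blocked=[]
Op 3: conn=7 S1=34 S2=20 S3=27 S4=34 blocked=[]
Op 4: conn=17 S1=34 S2=20 S3=27 S4=34 blocked=[]
Op 5: conn=29 S1=34 S2=20 S3=27 S4=34 blocked=[]
Op 6: conn=43 S1=34 S2=20 S3=27 S4=34 blocked=[]
Op 7: conn=43 S1=54 S2=20 S3=27 S4=34 blocked=[]
Op 8: conn=24 S1=54 S2=20 S3=27 S4=15 blocked=[]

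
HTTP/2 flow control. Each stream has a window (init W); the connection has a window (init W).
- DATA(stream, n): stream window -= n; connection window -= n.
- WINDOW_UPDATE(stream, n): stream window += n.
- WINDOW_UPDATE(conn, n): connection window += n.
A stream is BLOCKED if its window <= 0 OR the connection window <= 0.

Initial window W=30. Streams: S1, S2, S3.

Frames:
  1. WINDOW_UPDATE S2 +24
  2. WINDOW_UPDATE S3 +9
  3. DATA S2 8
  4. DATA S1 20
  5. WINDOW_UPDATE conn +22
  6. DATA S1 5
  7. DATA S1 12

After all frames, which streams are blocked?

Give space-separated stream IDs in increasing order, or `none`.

Answer: S1

Derivation:
Op 1: conn=30 S1=30 S2=54 S3=30 blocked=[]
Op 2: conn=30 S1=30 S2=54 S3=39 blocked=[]
Op 3: conn=22 S1=30 S2=46 S3=39 blocked=[]
Op 4: conn=2 S1=10 S2=46 S3=39 blocked=[]
Op 5: conn=24 S1=10 S2=46 S3=39 blocked=[]
Op 6: conn=19 S1=5 S2=46 S3=39 blocked=[]
Op 7: conn=7 S1=-7 S2=46 S3=39 blocked=[1]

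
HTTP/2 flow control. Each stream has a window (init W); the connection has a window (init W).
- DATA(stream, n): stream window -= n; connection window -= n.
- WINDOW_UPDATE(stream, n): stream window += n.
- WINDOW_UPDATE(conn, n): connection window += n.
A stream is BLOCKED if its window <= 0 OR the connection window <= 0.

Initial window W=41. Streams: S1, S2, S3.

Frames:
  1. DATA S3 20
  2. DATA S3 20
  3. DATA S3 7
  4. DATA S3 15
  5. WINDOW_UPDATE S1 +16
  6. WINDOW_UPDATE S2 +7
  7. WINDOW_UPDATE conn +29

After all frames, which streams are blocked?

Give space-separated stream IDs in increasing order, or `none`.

Op 1: conn=21 S1=41 S2=41 S3=21 blocked=[]
Op 2: conn=1 S1=41 S2=41 S3=1 blocked=[]
Op 3: conn=-6 S1=41 S2=41 S3=-6 blocked=[1, 2, 3]
Op 4: conn=-21 S1=41 S2=41 S3=-21 blocked=[1, 2, 3]
Op 5: conn=-21 S1=57 S2=41 S3=-21 blocked=[1, 2, 3]
Op 6: conn=-21 S1=57 S2=48 S3=-21 blocked=[1, 2, 3]
Op 7: conn=8 S1=57 S2=48 S3=-21 blocked=[3]

Answer: S3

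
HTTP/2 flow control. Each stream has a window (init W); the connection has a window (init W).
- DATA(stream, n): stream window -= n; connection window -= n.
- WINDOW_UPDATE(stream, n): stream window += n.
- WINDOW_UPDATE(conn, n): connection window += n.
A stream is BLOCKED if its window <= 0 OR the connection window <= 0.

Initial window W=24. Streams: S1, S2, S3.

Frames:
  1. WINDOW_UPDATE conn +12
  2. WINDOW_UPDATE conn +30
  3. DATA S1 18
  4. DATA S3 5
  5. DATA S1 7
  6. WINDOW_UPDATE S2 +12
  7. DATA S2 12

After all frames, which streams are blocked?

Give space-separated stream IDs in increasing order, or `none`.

Op 1: conn=36 S1=24 S2=24 S3=24 blocked=[]
Op 2: conn=66 S1=24 S2=24 S3=24 blocked=[]
Op 3: conn=48 S1=6 S2=24 S3=24 blocked=[]
Op 4: conn=43 S1=6 S2=24 S3=19 blocked=[]
Op 5: conn=36 S1=-1 S2=24 S3=19 blocked=[1]
Op 6: conn=36 S1=-1 S2=36 S3=19 blocked=[1]
Op 7: conn=24 S1=-1 S2=24 S3=19 blocked=[1]

Answer: S1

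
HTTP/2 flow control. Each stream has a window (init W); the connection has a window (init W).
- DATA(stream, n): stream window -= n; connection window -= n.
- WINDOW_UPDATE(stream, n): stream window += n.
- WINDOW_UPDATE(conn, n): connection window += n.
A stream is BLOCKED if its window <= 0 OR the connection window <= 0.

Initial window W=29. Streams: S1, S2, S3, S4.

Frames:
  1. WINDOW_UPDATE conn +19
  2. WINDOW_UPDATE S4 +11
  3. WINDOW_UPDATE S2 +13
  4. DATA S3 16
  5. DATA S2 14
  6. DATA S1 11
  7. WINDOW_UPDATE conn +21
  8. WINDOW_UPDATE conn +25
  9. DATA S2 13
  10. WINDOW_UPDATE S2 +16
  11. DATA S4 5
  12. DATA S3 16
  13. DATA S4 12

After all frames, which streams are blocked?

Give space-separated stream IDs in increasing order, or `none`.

Op 1: conn=48 S1=29 S2=29 S3=29 S4=29 blocked=[]
Op 2: conn=48 S1=29 S2=29 S3=29 S4=40 blocked=[]
Op 3: conn=48 S1=29 S2=42 S3=29 S4=40 blocked=[]
Op 4: conn=32 S1=29 S2=42 S3=13 S4=40 blocked=[]
Op 5: conn=18 S1=29 S2=28 S3=13 S4=40 blocked=[]
Op 6: conn=7 S1=18 S2=28 S3=13 S4=40 blocked=[]
Op 7: conn=28 S1=18 S2=28 S3=13 S4=40 blocked=[]
Op 8: conn=53 S1=18 S2=28 S3=13 S4=40 blocked=[]
Op 9: conn=40 S1=18 S2=15 S3=13 S4=40 blocked=[]
Op 10: conn=40 S1=18 S2=31 S3=13 S4=40 blocked=[]
Op 11: conn=35 S1=18 S2=31 S3=13 S4=35 blocked=[]
Op 12: conn=19 S1=18 S2=31 S3=-3 S4=35 blocked=[3]
Op 13: conn=7 S1=18 S2=31 S3=-3 S4=23 blocked=[3]

Answer: S3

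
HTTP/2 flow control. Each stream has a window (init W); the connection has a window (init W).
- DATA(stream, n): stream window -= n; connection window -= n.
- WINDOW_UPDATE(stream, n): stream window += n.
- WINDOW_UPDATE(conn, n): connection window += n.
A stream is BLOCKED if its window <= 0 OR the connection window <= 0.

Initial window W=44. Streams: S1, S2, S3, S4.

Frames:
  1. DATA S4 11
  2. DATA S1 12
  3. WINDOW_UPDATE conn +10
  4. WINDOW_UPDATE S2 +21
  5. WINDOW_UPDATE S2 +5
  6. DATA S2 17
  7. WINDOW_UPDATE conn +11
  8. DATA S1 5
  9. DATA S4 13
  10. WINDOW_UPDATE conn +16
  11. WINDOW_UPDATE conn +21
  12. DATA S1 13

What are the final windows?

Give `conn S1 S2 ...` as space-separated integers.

Answer: 31 14 53 44 20

Derivation:
Op 1: conn=33 S1=44 S2=44 S3=44 S4=33 blocked=[]
Op 2: conn=21 S1=32 S2=44 S3=44 S4=33 blocked=[]
Op 3: conn=31 S1=32 S2=44 S3=44 S4=33 blocked=[]
Op 4: conn=31 S1=32 S2=65 S3=44 S4=33 blocked=[]
Op 5: conn=31 S1=32 S2=70 S3=44 S4=33 blocked=[]
Op 6: conn=14 S1=32 S2=53 S3=44 S4=33 blocked=[]
Op 7: conn=25 S1=32 S2=53 S3=44 S4=33 blocked=[]
Op 8: conn=20 S1=27 S2=53 S3=44 S4=33 blocked=[]
Op 9: conn=7 S1=27 S2=53 S3=44 S4=20 blocked=[]
Op 10: conn=23 S1=27 S2=53 S3=44 S4=20 blocked=[]
Op 11: conn=44 S1=27 S2=53 S3=44 S4=20 blocked=[]
Op 12: conn=31 S1=14 S2=53 S3=44 S4=20 blocked=[]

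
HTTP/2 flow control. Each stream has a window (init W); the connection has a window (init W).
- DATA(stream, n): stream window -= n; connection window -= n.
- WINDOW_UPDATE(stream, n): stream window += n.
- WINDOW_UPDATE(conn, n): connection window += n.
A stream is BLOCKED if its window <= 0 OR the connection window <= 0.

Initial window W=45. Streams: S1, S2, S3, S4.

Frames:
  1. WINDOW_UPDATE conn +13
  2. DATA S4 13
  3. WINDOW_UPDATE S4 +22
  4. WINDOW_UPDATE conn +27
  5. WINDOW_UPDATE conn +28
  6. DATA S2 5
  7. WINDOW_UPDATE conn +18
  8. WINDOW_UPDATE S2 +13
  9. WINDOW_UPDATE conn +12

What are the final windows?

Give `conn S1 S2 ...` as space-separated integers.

Answer: 125 45 53 45 54

Derivation:
Op 1: conn=58 S1=45 S2=45 S3=45 S4=45 blocked=[]
Op 2: conn=45 S1=45 S2=45 S3=45 S4=32 blocked=[]
Op 3: conn=45 S1=45 S2=45 S3=45 S4=54 blocked=[]
Op 4: conn=72 S1=45 S2=45 S3=45 S4=54 blocked=[]
Op 5: conn=100 S1=45 S2=45 S3=45 S4=54 blocked=[]
Op 6: conn=95 S1=45 S2=40 S3=45 S4=54 blocked=[]
Op 7: conn=113 S1=45 S2=40 S3=45 S4=54 blocked=[]
Op 8: conn=113 S1=45 S2=53 S3=45 S4=54 blocked=[]
Op 9: conn=125 S1=45 S2=53 S3=45 S4=54 blocked=[]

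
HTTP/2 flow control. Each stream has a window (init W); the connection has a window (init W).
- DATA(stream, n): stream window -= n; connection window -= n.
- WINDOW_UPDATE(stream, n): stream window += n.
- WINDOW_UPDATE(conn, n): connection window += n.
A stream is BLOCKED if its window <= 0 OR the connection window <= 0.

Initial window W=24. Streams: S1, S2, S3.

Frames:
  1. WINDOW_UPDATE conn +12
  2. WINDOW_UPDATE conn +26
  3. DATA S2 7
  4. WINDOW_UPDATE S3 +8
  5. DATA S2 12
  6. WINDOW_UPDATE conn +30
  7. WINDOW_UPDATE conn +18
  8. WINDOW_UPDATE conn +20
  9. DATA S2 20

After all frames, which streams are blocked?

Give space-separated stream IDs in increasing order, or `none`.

Answer: S2

Derivation:
Op 1: conn=36 S1=24 S2=24 S3=24 blocked=[]
Op 2: conn=62 S1=24 S2=24 S3=24 blocked=[]
Op 3: conn=55 S1=24 S2=17 S3=24 blocked=[]
Op 4: conn=55 S1=24 S2=17 S3=32 blocked=[]
Op 5: conn=43 S1=24 S2=5 S3=32 blocked=[]
Op 6: conn=73 S1=24 S2=5 S3=32 blocked=[]
Op 7: conn=91 S1=24 S2=5 S3=32 blocked=[]
Op 8: conn=111 S1=24 S2=5 S3=32 blocked=[]
Op 9: conn=91 S1=24 S2=-15 S3=32 blocked=[2]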